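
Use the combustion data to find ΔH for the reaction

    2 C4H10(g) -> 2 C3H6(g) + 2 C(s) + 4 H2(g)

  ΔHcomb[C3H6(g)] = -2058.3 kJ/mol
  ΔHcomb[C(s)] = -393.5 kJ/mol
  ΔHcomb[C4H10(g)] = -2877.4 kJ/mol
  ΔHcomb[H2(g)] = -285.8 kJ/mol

With combustion enthalpies, reactants minus products:
= [2·(-2877.4)] − [2·(-2058.3) + 2·(-393.5) + 4·(-285.8)]
= 292.0 kJ/mol

ΔH = 292.0 kJ/mol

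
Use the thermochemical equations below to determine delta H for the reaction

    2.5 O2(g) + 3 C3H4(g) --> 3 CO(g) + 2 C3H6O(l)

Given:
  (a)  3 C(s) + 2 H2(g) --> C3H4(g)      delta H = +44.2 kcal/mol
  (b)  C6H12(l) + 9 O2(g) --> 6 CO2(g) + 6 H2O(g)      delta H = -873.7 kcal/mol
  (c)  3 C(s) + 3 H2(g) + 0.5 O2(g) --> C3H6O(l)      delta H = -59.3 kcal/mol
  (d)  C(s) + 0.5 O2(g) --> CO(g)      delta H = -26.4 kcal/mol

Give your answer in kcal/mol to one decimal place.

delta H = -330.4 kcal/mol

(a) reversed and × 3 (C3H4(g) must end up as a reactant; ×3 to match 3 C3H4(g) in the target): (-3)·(+44.2) = -132.6 kcal/mol
(b): not needed (H2O(g) appears nowhere else).
(c) × 2 (scale by 2 for the 2 C3H6O(l)): (2)·(-59.3) = -118.6 kcal/mol
(d) × 3 (×3 to match 3 CO(g) in the target): (3)·(-26.4) = -79.2 kcal/mol
delta H = (-3)·(+44.2) + (2)·(-59.3) + (3)·(-26.4) = -330.4 kcal/mol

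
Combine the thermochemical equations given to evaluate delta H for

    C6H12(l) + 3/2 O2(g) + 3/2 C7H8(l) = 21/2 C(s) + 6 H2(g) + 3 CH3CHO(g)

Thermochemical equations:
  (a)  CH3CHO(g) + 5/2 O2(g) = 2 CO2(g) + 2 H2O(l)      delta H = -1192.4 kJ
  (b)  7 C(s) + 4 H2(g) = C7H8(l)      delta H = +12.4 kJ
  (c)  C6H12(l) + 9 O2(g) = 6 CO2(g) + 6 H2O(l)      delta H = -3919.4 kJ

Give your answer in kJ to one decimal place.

delta H = -360.8 kJ

(a) reversed and × 3: (-3)·(-1192.4) = +3577.2 kJ
(b) reversed and × 3/2: (-3/2)·(+12.4) = -18.6 kJ
(c) as written: -3919.4 kJ
Summing the manipulated equations, delta H = (-3)·(-1192.4) + (-3/2)·(+12.4) + (1)·(-3919.4) = -360.8 kJ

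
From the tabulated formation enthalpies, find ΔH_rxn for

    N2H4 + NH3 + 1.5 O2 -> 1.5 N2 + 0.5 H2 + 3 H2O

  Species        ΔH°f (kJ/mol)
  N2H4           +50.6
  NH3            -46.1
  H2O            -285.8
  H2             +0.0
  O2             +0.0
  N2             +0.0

Products: 3/2·(+0.0) + 1/2·(+0.0) + 3·(-285.8) = -857.4
Reactants: 1·(+50.6) + 1·(-46.1) + 3/2·(+0.0) = +4.5
ΔH_rxn = (-857.4) − (+4.5) = -861.9 kJ/mol

ΔH_rxn = -861.9 kJ/mol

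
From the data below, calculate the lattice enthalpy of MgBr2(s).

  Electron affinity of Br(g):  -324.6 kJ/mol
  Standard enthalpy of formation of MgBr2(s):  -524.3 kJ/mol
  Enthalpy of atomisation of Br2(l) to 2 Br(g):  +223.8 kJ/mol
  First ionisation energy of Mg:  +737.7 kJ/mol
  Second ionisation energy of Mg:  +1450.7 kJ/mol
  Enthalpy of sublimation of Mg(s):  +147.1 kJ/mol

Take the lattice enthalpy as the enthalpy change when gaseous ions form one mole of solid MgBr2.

U = -2434.4 kJ/mol

ΔHf° = 1·ΔHsub + 1·(ΣIE) + 1·D(Br2) + 2·EA + U
-524.3 = 1·(+147.1) + 1·(+2188.4) + 1·(+223.8) + 2·(-324.6) + U
U = -524.3 − (+1910.1) = -2434.4 kJ/mol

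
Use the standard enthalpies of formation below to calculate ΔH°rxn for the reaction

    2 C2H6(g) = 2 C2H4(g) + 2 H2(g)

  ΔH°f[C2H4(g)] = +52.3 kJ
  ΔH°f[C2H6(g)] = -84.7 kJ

ΔH°rxn = 274.0 kJ

Products: 2·(+52.3) + 2·(+0.0) = +104.6
Reactants: 2·(-84.7) = -169.4
ΔH°rxn = (+104.6) − (-169.4) = 274.0 kJ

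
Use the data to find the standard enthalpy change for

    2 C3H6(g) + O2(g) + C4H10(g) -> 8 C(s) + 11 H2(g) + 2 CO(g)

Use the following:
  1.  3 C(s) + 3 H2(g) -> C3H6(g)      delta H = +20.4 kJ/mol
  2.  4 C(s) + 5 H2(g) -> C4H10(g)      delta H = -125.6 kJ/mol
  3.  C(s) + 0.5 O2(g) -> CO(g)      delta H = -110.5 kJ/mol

eq. 1 reversed and × 2: (-2)·(+20.4) = -40.8 kJ/mol
eq. 2 reversed: +125.6 kJ/mol
eq. 3 × 2: (2)·(-110.5) = -221.0 kJ/mol
delta H = (-2)·(+20.4) + (-1)·(-125.6) + (2)·(-110.5) = -136.2 kJ/mol

delta H = -136.2 kJ/mol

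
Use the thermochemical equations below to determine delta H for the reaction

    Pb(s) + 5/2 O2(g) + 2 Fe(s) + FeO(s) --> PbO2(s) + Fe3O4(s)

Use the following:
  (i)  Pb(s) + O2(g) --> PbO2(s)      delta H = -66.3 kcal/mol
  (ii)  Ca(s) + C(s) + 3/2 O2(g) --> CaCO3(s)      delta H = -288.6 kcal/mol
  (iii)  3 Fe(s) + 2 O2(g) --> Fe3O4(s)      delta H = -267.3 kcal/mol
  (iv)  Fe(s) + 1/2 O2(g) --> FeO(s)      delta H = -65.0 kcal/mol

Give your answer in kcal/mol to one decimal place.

delta H = -268.6 kcal/mol

(i) as written: -66.3 kcal/mol
(ii): not needed.
(iii) as written: -267.3 kcal/mol
(iv) reversed: +65.0 kcal/mol
Since enthalpy is a state function, delta H = (1)·(-66.3) + (1)·(-267.3) + (-1)·(-65.0) = -268.6 kcal/mol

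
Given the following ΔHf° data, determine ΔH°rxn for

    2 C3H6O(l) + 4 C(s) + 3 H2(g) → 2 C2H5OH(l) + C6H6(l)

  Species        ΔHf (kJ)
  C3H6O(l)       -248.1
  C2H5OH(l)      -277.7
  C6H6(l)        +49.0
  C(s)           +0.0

ΔH°rxn = -10.2 kJ

Products: 2·(-277.7) + 1·(+49.0) = -506.4
Reactants: 2·(-248.1) + 4·(+0.0) + 3·(+0.0) = -496.2
ΔH°rxn = (-506.4) − (-496.2) = -10.2 kJ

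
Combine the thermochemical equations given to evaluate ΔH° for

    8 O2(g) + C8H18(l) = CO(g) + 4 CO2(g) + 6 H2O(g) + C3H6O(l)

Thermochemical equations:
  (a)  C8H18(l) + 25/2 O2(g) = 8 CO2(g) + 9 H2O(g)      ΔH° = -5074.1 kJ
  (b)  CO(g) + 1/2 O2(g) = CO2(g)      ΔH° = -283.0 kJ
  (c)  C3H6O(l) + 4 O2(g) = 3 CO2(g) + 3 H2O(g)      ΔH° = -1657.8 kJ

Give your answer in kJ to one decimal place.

ΔH° = -3133.3 kJ

(a) as written: -5074.1 kJ
(b) reversed: +283.0 kJ
(c) reversed: +1657.8 kJ
Summing the manipulated equations, ΔH° = (-5074.1) + (+283.0) + (+1657.8) = -3133.3 kJ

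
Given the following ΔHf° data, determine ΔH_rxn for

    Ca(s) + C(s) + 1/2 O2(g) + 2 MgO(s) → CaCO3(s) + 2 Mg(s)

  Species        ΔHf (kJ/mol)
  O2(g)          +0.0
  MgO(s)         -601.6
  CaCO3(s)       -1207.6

ΔH_rxn = -4.4 kJ/mol

Products: 1·(-1207.6) + 2·(+0.0) = -1207.6
Reactants: 1·(+0.0) + 1·(+0.0) + 1/2·(+0.0) + 2·(-601.6) = -1203.2
ΔH_rxn = (-1207.6) − (-1203.2) = -4.4 kJ/mol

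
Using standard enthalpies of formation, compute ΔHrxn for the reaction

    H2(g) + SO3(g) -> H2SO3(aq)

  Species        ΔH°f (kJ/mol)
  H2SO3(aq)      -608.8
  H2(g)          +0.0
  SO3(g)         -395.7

Products: 1·(-608.8) = -608.8
Reactants: 1·(+0.0) + 1·(-395.7) = -395.7
ΔHrxn = (-608.8) − (-395.7) = -213.1 kJ/mol

ΔHrxn = -213.1 kJ/mol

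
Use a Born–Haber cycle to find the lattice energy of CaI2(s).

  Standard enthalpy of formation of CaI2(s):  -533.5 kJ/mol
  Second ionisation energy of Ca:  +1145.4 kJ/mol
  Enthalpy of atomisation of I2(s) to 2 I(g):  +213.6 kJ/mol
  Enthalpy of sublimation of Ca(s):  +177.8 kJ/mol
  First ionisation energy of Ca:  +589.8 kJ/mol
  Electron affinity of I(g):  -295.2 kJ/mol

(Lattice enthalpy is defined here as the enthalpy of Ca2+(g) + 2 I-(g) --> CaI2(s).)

ΔHf° = 1·ΔHsub + 1·(ΣIE) + 1·D(I2) + 2·EA + U
-533.5 = 1·(+177.8) + 1·(+1735.2) + 1·(+213.6) + 2·(-295.2) + U
U = -533.5 − (+1536.2) = -2069.7 kJ/mol

U = -2069.7 kJ/mol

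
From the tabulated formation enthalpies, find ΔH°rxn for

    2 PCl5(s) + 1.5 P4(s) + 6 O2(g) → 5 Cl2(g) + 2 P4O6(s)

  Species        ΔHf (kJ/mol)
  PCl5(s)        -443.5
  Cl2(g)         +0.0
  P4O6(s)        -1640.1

Products: 5·(+0.0) + 2·(-1640.1) = -3280.2
Reactants: 2·(-443.5) + 3/2·(+0.0) + 6·(+0.0) = -887.0
ΔH°rxn = (-3280.2) − (-887.0) = -2393.2 kJ/mol

ΔH°rxn = -2393.2 kJ/mol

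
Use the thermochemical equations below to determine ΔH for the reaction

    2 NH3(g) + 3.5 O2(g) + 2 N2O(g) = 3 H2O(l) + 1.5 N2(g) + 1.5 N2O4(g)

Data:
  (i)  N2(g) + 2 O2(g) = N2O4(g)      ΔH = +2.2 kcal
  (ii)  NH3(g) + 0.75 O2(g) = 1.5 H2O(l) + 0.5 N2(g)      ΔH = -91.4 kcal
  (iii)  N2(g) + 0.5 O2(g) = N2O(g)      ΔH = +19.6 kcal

ΔH = -218.7 kcal

(i) × 3/2 (scale by 3/2 for the 3/2 N2O4(g)): (3/2)·(+2.2) = +3.3 kcal
(ii) × 2 (×2 to match 2 NH3(g) in the target): (2)·(-91.4) = -182.8 kcal
(iii) reversed and × 2 (reverse to put N2O(g) on the reactant side; scale by 2 for the 2 N2O(g)): (-2)·(+19.6) = -39.2 kcal
By Hess's law, ΔH = (3/2)·(+2.2) + (2)·(-91.4) + (-2)·(+19.6) = -218.7 kcal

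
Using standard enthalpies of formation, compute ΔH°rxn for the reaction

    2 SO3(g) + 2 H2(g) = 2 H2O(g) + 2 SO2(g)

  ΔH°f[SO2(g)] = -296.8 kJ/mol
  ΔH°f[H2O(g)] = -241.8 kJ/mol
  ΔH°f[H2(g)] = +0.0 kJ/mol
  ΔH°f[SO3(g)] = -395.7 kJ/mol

Products: 2·(-241.8) + 2·(-296.8) = -1077.2
Reactants: 2·(-395.7) + 2·(+0.0) = -791.4
ΔH°rxn = (-1077.2) − (-791.4) = -285.8 kJ/mol

ΔH°rxn = -285.8 kJ/mol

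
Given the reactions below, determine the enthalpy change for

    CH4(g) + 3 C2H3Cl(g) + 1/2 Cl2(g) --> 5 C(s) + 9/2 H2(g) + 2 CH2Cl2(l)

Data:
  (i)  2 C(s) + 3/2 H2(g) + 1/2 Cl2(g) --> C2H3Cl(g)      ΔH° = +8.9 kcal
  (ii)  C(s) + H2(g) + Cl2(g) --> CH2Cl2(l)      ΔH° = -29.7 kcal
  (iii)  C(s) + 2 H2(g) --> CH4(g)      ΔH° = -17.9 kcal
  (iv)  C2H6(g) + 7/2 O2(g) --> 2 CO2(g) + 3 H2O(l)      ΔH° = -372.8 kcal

(i) reversed and × 3 (reverse to put C2H3Cl(g) on the reactant side; scale by 3 for the 3 C2H3Cl(g)): (-3)·(+8.9) = -26.7 kcal
(ii) × 2 (×2 to match 2 CH2Cl2(l) in the target): (2)·(-29.7) = -59.4 kcal
(iii) reversed (CH4(g) must end up as a reactant): +17.9 kcal
(iv): not needed (C2H6(g) appears nowhere else).
ΔH° = (-3)·(+8.9) + (2)·(-29.7) + (-1)·(-17.9) = -68.2 kcal

ΔH° = -68.2 kcal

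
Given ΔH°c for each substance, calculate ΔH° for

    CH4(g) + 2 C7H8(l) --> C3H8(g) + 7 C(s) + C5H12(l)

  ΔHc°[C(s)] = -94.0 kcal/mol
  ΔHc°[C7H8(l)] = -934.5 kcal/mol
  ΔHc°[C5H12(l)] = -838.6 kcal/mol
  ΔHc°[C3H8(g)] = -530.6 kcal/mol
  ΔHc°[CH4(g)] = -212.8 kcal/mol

ΔH° = -54.6 kcal/mol

Using ΔH = Σ nΔHc°(reactants) − Σ nΔHc°(products):
= [1·(-212.8) + 2·(-934.5)] − [1·(-530.6) + 7·(-94.0) + 1·(-838.6)]
= -54.6 kcal/mol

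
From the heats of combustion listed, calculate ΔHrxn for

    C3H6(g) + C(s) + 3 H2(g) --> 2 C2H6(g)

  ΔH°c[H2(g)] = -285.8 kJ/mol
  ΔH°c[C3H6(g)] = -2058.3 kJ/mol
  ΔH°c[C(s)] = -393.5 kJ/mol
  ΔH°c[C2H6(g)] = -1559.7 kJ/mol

ΔHrxn = -189.8 kJ/mol

Using ΔH = Σ nΔHc°(reactants) − Σ nΔHc°(products):
= [1·(-2058.3) + 1·(-393.5) + 3·(-285.8)] − [2·(-1559.7)]
= -189.8 kJ/mol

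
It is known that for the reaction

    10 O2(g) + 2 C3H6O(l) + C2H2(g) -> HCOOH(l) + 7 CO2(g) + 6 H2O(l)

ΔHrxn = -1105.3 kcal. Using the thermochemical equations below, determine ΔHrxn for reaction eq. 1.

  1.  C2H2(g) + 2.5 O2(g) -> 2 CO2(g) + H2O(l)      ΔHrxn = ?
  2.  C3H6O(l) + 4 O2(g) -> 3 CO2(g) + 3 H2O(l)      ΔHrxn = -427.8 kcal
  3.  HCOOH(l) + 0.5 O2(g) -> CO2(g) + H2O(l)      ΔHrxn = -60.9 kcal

ΔHrxn = -310.6 kcal

eq. 1 as written (C2H2(g) already on the reactant side): contributes x
eq. 2 × 2 (scale by 2 for the 2 C3H6O(l)): (2)·(-427.8) = -855.6 kcal
eq. 3 reversed (HCOOH(l) must end up as a product): +60.9 kcal
-1105.3 = (-855.6) + (+60.9) + x
x = (-1105.3 − (-794.7)) / (1) = -310.6 kcal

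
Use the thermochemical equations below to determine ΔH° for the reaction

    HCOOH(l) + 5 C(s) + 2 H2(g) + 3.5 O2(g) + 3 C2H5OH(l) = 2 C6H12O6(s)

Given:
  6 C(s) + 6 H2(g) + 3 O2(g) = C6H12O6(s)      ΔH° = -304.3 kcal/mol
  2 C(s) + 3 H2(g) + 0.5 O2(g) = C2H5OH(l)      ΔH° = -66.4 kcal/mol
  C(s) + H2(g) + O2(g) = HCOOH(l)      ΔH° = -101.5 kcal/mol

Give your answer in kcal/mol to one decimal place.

ΔH° = -307.9 kcal/mol

equation 1 × 2: (2)·(-304.3) = -608.6 kcal/mol
equation 2 reversed and × 3: (-3)·(-66.4) = +199.2 kcal/mol
equation 3 reversed: +101.5 kcal/mol
Since enthalpy is a state function, ΔH° = (-608.6) + (+199.2) + (+101.5) = -307.9 kcal/mol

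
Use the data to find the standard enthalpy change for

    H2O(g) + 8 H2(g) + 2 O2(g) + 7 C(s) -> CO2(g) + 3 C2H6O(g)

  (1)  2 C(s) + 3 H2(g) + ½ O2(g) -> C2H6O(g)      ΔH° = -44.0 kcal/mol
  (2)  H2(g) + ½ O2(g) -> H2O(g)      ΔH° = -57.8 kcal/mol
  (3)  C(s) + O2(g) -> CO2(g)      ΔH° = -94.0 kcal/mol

ΔH° = -168.2 kcal/mol

(1) × 3 (scale by 3 for the 3 C2H6O(g)): (3)·(-44.0) = -132.0 kcal/mol
(2) reversed (H2O(g) must end up as a reactant): +57.8 kcal/mol
(3) as written (CO2(g) already on the product side): -94.0 kcal/mol
Combining the equations, ΔH° = (-132.0) + (+57.8) + (-94.0) = -168.2 kcal/mol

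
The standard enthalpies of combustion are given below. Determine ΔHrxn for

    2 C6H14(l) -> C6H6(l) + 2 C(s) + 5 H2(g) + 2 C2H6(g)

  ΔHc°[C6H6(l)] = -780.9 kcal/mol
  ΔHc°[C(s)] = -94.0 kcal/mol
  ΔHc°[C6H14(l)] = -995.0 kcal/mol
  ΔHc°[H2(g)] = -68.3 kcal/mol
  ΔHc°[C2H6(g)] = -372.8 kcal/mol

Using ΔH = Σ nΔHc°(reactants) − Σ nΔHc°(products):
= [2·(-995.0)] − [1·(-780.9) + 2·(-94.0) + 5·(-68.3) + 2·(-372.8)]
= 66.0 kcal/mol

ΔHrxn = 66.0 kcal/mol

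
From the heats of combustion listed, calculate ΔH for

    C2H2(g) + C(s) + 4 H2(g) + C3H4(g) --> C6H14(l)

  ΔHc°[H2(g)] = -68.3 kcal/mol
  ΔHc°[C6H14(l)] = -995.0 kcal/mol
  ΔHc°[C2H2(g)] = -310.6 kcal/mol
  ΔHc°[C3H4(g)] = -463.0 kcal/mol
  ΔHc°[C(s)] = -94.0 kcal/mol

ΔH = -145.8 kcal/mol

Using ΔH = Σ nΔHc°(reactants) − Σ nΔHc°(products):
= [1·(-310.6) + 1·(-94.0) + 4·(-68.3) + 1·(-463.0)] − [1·(-995.0)]
= -145.8 kcal/mol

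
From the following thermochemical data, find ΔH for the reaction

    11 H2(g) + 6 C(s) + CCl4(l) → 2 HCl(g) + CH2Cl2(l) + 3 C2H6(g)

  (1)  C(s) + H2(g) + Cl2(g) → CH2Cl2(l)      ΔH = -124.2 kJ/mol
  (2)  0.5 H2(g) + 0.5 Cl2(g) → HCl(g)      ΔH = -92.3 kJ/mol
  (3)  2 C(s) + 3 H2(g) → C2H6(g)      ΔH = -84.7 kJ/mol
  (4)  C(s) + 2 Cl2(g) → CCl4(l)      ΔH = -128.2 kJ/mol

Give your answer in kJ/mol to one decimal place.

(1) as written (CH2Cl2(l) already on the product side): -124.2 kJ/mol
(2) × 2 (×2 to match 2 HCl(g) in the target): (2)·(-92.3) = -184.6 kJ/mol
(3) × 3 (scale by 3 for the 3 C2H6(g)): (3)·(-84.7) = -254.1 kJ/mol
(4) reversed (reverse to put CCl4(l) on the reactant side): +128.2 kJ/mol
By Hess's law, ΔH = (-124.2) + (-184.6) + (-254.1) + (+128.2) = -434.7 kJ/mol

ΔH = -434.7 kJ/mol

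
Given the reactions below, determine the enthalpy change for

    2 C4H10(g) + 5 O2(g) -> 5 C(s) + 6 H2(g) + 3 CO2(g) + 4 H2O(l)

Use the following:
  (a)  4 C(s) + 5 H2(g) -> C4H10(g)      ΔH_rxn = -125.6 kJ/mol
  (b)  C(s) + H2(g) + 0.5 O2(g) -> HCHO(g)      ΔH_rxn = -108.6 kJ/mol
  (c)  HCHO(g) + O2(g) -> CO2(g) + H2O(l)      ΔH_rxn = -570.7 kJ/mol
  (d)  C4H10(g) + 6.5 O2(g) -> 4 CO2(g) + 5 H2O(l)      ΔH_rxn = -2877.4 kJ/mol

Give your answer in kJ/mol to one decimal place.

(a) reversed: +125.6 kJ/mol
(b) reversed: +108.6 kJ/mol
(c) reversed: +570.7 kJ/mol
(d) as written: -2877.4 kJ/mol
ΔH_rxn = (+125.6) + (+108.6) + (+570.7) + (-2877.4) = -2072.5 kJ/mol

ΔH_rxn = -2072.5 kJ/mol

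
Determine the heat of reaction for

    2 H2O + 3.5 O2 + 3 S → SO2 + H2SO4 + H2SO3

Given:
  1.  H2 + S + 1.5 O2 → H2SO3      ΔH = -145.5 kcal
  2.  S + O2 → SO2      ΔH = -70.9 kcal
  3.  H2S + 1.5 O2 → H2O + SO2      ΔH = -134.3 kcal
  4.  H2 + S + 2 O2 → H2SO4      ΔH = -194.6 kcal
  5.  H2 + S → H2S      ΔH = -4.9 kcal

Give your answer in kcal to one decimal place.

eq. 1 as written: -145.5 kcal
eq. 2 × 3: (3)·(-70.9) = -212.7 kcal
eq. 3 reversed and × 2: (-2)·(-134.3) = +268.6 kcal
eq. 4 as written: -194.6 kcal
eq. 5 reversed and × 2: (-2)·(-4.9) = +9.8 kcal
ΔH = (-145.5) + (-212.7) + (+268.6) + (-194.6) + (+9.8) = -274.4 kcal

ΔH = -274.4 kcal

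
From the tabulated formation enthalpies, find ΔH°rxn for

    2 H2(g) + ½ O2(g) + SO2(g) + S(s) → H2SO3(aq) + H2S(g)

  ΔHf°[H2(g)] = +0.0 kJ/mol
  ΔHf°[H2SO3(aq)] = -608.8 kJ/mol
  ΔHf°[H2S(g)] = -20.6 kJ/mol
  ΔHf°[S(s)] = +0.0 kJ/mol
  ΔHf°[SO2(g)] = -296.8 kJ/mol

Products: 1·(-608.8) + 1·(-20.6) = -629.4
Reactants: 2·(+0.0) + 1/2·(+0.0) + 1·(-296.8) + 1·(+0.0) = -296.8
ΔH°rxn = (-629.4) − (-296.8) = -332.6 kJ/mol

ΔH°rxn = -332.6 kJ/mol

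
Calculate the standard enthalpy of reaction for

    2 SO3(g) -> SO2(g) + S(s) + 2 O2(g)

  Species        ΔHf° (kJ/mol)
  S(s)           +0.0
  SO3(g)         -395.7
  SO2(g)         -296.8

ΔH_rxn = 494.6 kJ/mol

Products: 1·(-296.8) + 1·(+0.0) + 2·(+0.0) = -296.8
Reactants: 2·(-395.7) = -791.4
ΔH_rxn = (-296.8) − (-791.4) = 494.6 kJ/mol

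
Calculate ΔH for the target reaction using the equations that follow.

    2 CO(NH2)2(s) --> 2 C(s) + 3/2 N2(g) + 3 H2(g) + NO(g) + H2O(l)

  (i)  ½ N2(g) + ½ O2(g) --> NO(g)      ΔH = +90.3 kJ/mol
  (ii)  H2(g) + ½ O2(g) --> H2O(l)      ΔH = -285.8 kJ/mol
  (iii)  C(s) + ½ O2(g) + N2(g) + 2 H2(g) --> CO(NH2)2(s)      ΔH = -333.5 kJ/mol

(i) as written (NO(g) already on the product side): +90.3 kJ/mol
(ii) as written (H2O(l) already on the product side): -285.8 kJ/mol
(iii) reversed and × 2 (reverse to put CO(NH2)2(s) on the reactant side; scale by 2 for the 2 CO(NH2)2(s)): (-2)·(-333.5) = +667.0 kJ/mol
Combining the equations, ΔH = (1)·(+90.3) + (1)·(-285.8) + (-2)·(-333.5) = 471.5 kJ/mol

ΔH = 471.5 kJ/mol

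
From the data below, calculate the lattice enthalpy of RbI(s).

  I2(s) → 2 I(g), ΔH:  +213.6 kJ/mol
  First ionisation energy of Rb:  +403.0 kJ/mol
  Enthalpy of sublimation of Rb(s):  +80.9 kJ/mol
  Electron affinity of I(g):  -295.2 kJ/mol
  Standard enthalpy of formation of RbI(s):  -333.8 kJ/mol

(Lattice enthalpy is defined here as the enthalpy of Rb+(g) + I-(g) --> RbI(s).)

U = -629.3 kJ/mol

ΔHf° = 1·ΔHsub + 1·(ΣIE) + 1/2·D(I2) + 1·EA + U
-333.8 = 1·(+80.9) + 1·(+403.0) + 1/2·(+213.6) + 1·(-295.2) + U
U = -333.8 − (+295.5) = -629.3 kJ/mol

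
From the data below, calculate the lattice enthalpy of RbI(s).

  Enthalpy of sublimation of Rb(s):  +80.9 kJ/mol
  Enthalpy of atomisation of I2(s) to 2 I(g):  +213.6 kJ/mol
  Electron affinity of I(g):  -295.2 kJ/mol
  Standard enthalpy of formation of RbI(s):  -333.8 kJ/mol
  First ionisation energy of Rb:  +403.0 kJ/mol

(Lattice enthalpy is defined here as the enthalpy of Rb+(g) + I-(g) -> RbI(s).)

ΔHf° = 1·ΔHsub + 1·(ΣIE) + 1/2·D(I2) + 1·EA + U
-333.8 = 1·(+80.9) + 1·(+403.0) + 1/2·(+213.6) + 1·(-295.2) + U
U = -333.8 − (+295.5) = -629.3 kJ/mol

U = -629.3 kJ/mol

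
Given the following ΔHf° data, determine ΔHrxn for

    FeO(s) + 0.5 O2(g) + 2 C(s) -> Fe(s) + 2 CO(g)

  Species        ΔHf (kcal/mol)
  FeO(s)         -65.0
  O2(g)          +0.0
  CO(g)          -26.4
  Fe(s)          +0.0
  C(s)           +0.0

ΔHrxn = 12.2 kcal/mol

Products: 1·(+0.0) + 2·(-26.4) = -52.8
Reactants: 1·(-65.0) + 1/2·(+0.0) + 2·(+0.0) = -65.0
ΔHrxn = (-52.8) − (-65.0) = 12.2 kcal/mol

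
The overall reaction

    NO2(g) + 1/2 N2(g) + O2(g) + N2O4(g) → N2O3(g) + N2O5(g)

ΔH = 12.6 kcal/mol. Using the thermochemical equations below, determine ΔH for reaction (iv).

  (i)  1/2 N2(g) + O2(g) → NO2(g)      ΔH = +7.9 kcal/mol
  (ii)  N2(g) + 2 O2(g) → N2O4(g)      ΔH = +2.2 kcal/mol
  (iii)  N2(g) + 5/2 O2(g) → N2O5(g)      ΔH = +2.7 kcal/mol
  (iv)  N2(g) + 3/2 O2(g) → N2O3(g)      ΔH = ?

(i) reversed (reverse to put NO2(g) on the reactant side): -7.9 kcal/mol
(ii) reversed (N2O4(g) must end up as a reactant): -2.2 kcal/mol
(iii) as written (N2O5(g) already on the product side): +2.7 kcal/mol
(iv) as written (N2O3(g) already on the product side): contributes x
+12.6 = (-7.9) + (-2.2) + (+2.7) + x
x = (+12.6 − (-7.4)) / (1) = 20.0 kcal/mol

ΔH = 20.0 kcal/mol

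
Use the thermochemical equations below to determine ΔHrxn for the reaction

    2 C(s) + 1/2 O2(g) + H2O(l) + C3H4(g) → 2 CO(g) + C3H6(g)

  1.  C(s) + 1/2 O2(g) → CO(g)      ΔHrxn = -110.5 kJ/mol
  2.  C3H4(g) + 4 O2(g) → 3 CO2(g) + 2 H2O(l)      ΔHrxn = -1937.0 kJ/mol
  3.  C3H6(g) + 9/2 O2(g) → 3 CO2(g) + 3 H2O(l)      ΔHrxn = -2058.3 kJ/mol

eq. 1 × 2: (2)·(-110.5) = -221.0 kJ/mol
eq. 2 as written: -1937.0 kJ/mol
eq. 3 reversed: +2058.3 kJ/mol
Summing the manipulated equations, ΔHrxn = (2)·(-110.5) + (1)·(-1937.0) + (-1)·(-2058.3) = -99.7 kJ/mol

ΔHrxn = -99.7 kJ/mol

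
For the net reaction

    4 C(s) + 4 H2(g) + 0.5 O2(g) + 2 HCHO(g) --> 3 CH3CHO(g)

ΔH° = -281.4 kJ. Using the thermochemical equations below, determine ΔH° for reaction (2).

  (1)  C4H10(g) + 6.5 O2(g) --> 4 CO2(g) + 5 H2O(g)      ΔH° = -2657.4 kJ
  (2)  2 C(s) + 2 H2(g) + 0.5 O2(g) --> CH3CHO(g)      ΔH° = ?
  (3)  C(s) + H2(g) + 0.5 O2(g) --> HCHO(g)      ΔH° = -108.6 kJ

ΔH° = -166.2 kJ

(1): not needed (H2O(g) appears nowhere else).
(2) × 3 (×3 to match 3 CH3CHO(g) in the target): contributes 3·x
(3) reversed and × 2 (HCHO(g) must end up as a reactant; scale by 2 for the 2 HCHO(g)): (-2)·(-108.6) = +217.2 kJ
-281.4 = (+217.2) + 3·x
x = (-281.4 − (+217.2)) / (3) = -166.2 kJ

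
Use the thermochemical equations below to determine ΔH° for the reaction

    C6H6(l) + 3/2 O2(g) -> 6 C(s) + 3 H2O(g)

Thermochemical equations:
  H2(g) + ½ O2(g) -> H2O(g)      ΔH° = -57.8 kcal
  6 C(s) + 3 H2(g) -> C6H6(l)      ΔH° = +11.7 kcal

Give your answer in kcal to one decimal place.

equation 1 × 3 (scale by 3 for the 3 H2O(g)): (3)·(-57.8) = -173.4 kcal
equation 2 reversed (reverse to put C6H6(l) on the reactant side): -11.7 kcal
Since enthalpy is a state function, ΔH° = (3)·(-57.8) + (-1)·(+11.7) = -185.1 kcal

ΔH° = -185.1 kcal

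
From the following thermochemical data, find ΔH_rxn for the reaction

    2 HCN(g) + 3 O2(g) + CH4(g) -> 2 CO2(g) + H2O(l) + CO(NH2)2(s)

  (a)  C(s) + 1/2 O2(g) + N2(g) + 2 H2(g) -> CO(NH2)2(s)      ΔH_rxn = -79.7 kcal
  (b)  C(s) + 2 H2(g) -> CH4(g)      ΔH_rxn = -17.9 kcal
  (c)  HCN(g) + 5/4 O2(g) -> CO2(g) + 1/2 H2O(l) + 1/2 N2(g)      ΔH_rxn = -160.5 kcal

(a) as written (CO(NH2)2(s) already on the product side): -79.7 kcal
(b) reversed (CH4(g) must end up as a reactant): +17.9 kcal
(c) × 2 (×2 to match 2 HCN(g) in the target): (2)·(-160.5) = -321.0 kcal
Summing the manipulated equations, ΔH_rxn = (-79.7) + (+17.9) + (-321.0) = -382.8 kcal

ΔH_rxn = -382.8 kcal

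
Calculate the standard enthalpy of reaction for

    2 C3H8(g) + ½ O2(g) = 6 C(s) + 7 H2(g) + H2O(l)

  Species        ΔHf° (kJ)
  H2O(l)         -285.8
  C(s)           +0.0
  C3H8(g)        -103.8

Products: 6·(+0.0) + 7·(+0.0) + 1·(-285.8) = -285.8
Reactants: 2·(-103.8) + 1/2·(+0.0) = -207.6
ΔHrxn = (-285.8) − (-207.6) = -78.2 kJ

ΔHrxn = -78.2 kJ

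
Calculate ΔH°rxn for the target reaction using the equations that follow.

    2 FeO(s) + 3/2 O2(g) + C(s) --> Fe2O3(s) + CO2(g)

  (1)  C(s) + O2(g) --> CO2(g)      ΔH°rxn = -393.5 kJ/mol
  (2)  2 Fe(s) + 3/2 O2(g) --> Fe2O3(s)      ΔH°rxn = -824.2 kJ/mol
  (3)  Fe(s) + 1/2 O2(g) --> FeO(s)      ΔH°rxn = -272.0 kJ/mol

ΔH°rxn = -673.7 kJ/mol

(1) as written (CO2(g) already on the product side): -393.5 kJ/mol
(2) as written (Fe2O3(s) already on the product side): -824.2 kJ/mol
(3) reversed and × 2 (reverse to put FeO(s) on the reactant side; ×2 to match 2 FeO(s) in the target): (-2)·(-272.0) = +544.0 kJ/mol
Since enthalpy is a state function, ΔH°rxn = (-393.5) + (-824.2) + (+544.0) = -673.7 kJ/mol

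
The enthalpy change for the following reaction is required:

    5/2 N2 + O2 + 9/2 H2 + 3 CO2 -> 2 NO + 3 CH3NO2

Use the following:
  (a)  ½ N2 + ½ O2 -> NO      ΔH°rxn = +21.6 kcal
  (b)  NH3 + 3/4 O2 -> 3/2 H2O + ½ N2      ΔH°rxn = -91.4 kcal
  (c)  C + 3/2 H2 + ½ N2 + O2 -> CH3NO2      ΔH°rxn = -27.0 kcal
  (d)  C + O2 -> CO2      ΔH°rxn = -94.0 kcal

(a) × 2: (2)·(+21.6) = +43.2 kcal
(b): not needed.
(c) × 3: (3)·(-27.0) = -81.0 kcal
(d) reversed and × 3: (-3)·(-94.0) = +282.0 kcal
Combining the equations, ΔH°rxn = (2)·(+21.6) + (3)·(-27.0) + (-3)·(-94.0) = 244.2 kcal

ΔH°rxn = 244.2 kcal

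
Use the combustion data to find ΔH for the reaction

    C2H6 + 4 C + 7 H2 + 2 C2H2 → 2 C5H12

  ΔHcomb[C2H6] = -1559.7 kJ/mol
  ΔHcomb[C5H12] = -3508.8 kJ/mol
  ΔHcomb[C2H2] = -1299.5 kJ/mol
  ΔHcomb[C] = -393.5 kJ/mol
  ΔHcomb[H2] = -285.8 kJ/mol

ΔH = -715.7 kJ/mol

Using ΔH = Σ nΔHc°(reactants) − Σ nΔHc°(products):
= [1·(-1559.7) + 4·(-393.5) + 7·(-285.8) + 2·(-1299.5)] − [2·(-3508.8)]
= -715.7 kJ/mol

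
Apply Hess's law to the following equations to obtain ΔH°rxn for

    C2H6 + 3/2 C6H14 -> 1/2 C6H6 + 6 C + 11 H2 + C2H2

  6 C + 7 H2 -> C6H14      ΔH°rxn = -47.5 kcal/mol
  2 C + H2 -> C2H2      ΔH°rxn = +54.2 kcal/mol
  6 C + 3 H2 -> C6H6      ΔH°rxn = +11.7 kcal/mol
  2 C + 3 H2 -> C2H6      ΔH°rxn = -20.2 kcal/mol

ΔH°rxn = 151.5 kcal/mol

equation 1 reversed and × 3/2: (-3/2)·(-47.5) = +71.25 kcal/mol
equation 2 as written: +54.2 kcal/mol
equation 3 × 1/2: (1/2)·(+11.7) = +5.85 kcal/mol
equation 4 reversed: +20.2 kcal/mol
By Hess's law, ΔH°rxn = (+71.25) + (+54.2) + (+5.85) + (+20.2) = 151.5 kcal/mol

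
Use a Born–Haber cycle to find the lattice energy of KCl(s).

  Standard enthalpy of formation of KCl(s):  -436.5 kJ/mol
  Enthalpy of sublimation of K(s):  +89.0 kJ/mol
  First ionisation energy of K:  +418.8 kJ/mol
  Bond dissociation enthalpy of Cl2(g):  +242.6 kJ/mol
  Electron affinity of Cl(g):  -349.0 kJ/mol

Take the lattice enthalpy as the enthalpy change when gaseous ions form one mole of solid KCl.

ΔHf° = 1·ΔHsub + 1·(ΣIE) + 1/2·D(Cl2) + 1·EA + U
-436.5 = 1·(+89.0) + 1·(+418.8) + 1/2·(+242.6) + 1·(-349.0) + U
U = -436.5 − (+280.1) = -716.6 kJ/mol

U = -716.6 kJ/mol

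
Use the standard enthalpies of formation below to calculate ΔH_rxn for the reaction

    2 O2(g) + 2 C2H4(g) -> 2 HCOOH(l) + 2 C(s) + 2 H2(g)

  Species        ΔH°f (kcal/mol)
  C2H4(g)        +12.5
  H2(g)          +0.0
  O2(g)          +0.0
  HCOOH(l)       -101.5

Products: 2·(-101.5) + 2·(+0.0) + 2·(+0.0) = -203.0
Reactants: 2·(+0.0) + 2·(+12.5) = +25.0
ΔH_rxn = (-203.0) − (+25.0) = -228.0 kcal/mol

ΔH_rxn = -228.0 kcal/mol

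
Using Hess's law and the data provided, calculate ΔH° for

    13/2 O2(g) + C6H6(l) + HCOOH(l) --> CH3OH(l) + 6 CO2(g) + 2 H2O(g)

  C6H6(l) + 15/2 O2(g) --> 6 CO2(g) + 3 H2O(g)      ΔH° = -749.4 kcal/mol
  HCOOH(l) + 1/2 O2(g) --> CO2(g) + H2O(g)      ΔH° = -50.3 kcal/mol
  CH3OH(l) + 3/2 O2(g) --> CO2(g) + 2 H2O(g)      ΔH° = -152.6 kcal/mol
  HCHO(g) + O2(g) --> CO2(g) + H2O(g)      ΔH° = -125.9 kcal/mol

ΔH° = -647.1 kcal/mol

equation 1 as written (C6H6(l) already on the reactant side): -749.4 kcal/mol
equation 2 as written (HCOOH(l) already on the reactant side): -50.3 kcal/mol
equation 3 reversed (reverse to put CH3OH(l) on the product side): +152.6 kcal/mol
equation 4: not needed (HCHO(g) appears nowhere else).
Combining the equations, ΔH° = (-749.4) + (-50.3) + (+152.6) = -647.1 kcal/mol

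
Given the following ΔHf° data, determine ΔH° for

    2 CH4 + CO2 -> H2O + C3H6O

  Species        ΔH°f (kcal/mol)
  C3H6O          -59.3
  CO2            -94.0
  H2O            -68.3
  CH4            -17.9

ΔH° = 2.2 kcal/mol

Products: 1·(-68.3) + 1·(-59.3) = -127.6
Reactants: 2·(-17.9) + 1·(-94.0) = -129.8
ΔH° = (-127.6) − (-129.8) = 2.2 kcal/mol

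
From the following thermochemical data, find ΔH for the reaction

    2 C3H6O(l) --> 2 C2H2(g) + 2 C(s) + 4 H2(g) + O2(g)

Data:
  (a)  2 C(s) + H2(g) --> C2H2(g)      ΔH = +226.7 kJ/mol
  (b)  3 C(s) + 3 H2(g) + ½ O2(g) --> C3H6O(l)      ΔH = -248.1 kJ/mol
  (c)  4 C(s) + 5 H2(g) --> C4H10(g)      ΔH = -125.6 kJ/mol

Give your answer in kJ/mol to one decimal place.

(a) × 2: (2)·(+226.7) = +453.4 kJ/mol
(b) reversed and × 2: (-2)·(-248.1) = +496.2 kJ/mol
(c): not needed.
Combining the equations, ΔH = (+453.4) + (+496.2) = 949.6 kJ/mol

ΔH = 949.6 kJ/mol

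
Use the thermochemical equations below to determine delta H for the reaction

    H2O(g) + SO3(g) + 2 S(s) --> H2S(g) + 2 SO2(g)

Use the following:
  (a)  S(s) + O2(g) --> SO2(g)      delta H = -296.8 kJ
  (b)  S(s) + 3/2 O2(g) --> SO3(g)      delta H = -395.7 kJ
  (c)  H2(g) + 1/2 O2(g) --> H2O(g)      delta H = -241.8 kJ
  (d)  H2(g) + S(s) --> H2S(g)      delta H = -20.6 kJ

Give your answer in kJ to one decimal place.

(a) × 2 (×2 to match 2 SO2(g) in the target): (2)·(-296.8) = -593.6 kJ
(b) reversed (SO3(g) must end up as a reactant): +395.7 kJ
(c) reversed (H2O(g) must end up as a reactant): +241.8 kJ
(d) as written (H2S(g) already on the product side): -20.6 kJ
delta H = (2)·(-296.8) + (-1)·(-395.7) + (-1)·(-241.8) + (1)·(-20.6) = 23.3 kJ

delta H = 23.3 kJ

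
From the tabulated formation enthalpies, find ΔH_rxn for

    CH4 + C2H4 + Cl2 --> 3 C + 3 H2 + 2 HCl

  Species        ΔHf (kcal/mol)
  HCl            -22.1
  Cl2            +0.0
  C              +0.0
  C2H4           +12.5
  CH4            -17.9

Products: 3·(+0.0) + 3·(+0.0) + 2·(-22.1) = -44.2
Reactants: 1·(-17.9) + 1·(+12.5) + 1·(+0.0) = -5.4
ΔH_rxn = (-44.2) − (-5.4) = -38.8 kcal/mol

ΔH_rxn = -38.8 kcal/mol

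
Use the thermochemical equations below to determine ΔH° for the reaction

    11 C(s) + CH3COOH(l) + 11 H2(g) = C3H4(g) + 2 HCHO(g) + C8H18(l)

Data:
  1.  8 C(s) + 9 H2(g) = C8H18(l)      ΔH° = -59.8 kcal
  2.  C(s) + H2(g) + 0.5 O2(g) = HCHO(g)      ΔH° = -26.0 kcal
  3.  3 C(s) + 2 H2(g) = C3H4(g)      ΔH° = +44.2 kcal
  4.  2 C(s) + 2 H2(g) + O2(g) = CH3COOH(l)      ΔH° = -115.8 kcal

ΔH° = 48.2 kcal

eq. 1 as written (C8H18(l) already on the product side): -59.8 kcal
eq. 2 × 2 (scale by 2 for the 2 HCHO(g)): (2)·(-26.0) = -52.0 kcal
eq. 3 as written (C3H4(g) already on the product side): +44.2 kcal
eq. 4 reversed (reverse to put CH3COOH(l) on the reactant side): +115.8 kcal
Combining the equations, ΔH° = (1)·(-59.8) + (2)·(-26.0) + (1)·(+44.2) + (-1)·(-115.8) = 48.2 kcal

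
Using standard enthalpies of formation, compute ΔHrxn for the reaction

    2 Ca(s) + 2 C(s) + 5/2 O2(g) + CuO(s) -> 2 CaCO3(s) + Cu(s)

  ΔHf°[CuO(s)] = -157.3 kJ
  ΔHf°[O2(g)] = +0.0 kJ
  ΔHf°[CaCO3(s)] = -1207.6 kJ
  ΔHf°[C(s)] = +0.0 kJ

Products: 2·(-1207.6) + 1·(+0.0) = -2415.2
Reactants: 2·(+0.0) + 2·(+0.0) + 5/2·(+0.0) + 1·(-157.3) = -157.3
ΔHrxn = (-2415.2) − (-157.3) = -2257.9 kJ

ΔHrxn = -2257.9 kJ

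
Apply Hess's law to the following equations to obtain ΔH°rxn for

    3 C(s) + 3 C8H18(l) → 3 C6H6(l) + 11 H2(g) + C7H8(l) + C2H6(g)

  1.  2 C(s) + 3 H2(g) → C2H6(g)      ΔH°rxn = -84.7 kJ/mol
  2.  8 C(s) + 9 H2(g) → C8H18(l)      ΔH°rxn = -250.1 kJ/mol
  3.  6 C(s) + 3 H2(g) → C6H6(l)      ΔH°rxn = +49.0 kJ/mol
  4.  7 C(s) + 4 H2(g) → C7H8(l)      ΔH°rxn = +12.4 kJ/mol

eq. 1 as written (C2H6(g) already on the product side): -84.7 kJ/mol
eq. 2 reversed and × 3 (reverse to put C8H18(l) on the reactant side; ×3 to match 3 C8H18(l) in the target): (-3)·(-250.1) = +750.3 kJ/mol
eq. 3 × 3 (×3 to match 3 C6H6(l) in the target): (3)·(+49.0) = +147.0 kJ/mol
eq. 4 as written (C7H8(l) already on the product side): +12.4 kJ/mol
ΔH°rxn = (-84.7) + (+750.3) + (+147.0) + (+12.4) = 825.0 kJ/mol

ΔH°rxn = 825.0 kJ/mol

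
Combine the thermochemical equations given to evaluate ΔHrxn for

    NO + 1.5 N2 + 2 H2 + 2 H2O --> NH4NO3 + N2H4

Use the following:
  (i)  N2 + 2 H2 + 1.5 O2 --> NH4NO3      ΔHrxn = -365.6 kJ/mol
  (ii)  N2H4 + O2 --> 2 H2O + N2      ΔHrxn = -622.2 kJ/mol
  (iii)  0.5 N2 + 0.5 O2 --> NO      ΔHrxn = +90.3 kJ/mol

ΔHrxn = 166.3 kJ/mol

(i) as written: -365.6 kJ/mol
(ii) reversed: +622.2 kJ/mol
(iii) reversed: -90.3 kJ/mol
ΔHrxn = (-365.6) + (+622.2) + (-90.3) = 166.3 kJ/mol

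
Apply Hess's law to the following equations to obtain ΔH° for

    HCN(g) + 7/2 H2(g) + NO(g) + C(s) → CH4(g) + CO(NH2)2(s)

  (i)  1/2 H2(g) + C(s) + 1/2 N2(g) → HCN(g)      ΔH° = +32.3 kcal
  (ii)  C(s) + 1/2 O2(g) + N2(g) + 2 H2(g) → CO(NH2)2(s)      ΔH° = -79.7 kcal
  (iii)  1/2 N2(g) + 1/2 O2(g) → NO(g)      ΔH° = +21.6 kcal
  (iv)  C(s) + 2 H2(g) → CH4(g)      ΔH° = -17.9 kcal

(i) reversed (HCN(g) must end up as a reactant): -32.3 kcal
(ii) as written (CO(NH2)2(s) already on the product side): -79.7 kcal
(iii) reversed (reverse to put NO(g) on the reactant side): -21.6 kcal
(iv) as written (CH4(g) already on the product side): -17.9 kcal
Since enthalpy is a state function, ΔH° = (-1)·(+32.3) + (1)·(-79.7) + (-1)·(+21.6) + (1)·(-17.9) = -151.5 kcal

ΔH° = -151.5 kcal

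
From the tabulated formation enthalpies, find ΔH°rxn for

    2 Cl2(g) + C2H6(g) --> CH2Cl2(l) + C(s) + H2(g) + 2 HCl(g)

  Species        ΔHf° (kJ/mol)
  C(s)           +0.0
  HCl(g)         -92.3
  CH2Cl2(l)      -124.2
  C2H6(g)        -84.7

ΔH°rxn = Σ nΔHf°(products) − Σ nΔHf°(reactants).
Products: 1·(-124.2) + 1·(+0.0) + 1·(+0.0) + 2·(-92.3) = -308.8
Reactants: 2·(+0.0) + 1·(-84.7) = -84.7
ΔH°rxn = (-308.8) − (-84.7) = -224.1 kJ/mol

ΔH°rxn = -224.1 kJ/mol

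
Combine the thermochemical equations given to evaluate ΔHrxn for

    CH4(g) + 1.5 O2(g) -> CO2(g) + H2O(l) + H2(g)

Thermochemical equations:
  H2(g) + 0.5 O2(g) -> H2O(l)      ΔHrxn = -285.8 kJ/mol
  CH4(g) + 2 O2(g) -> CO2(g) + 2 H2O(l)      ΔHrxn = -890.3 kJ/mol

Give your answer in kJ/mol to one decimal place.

ΔHrxn = -604.5 kJ/mol

equation 1 reversed: +285.8 kJ/mol
equation 2 as written: -890.3 kJ/mol
ΔHrxn = (-1)·(-285.8) + (1)·(-890.3) = -604.5 kJ/mol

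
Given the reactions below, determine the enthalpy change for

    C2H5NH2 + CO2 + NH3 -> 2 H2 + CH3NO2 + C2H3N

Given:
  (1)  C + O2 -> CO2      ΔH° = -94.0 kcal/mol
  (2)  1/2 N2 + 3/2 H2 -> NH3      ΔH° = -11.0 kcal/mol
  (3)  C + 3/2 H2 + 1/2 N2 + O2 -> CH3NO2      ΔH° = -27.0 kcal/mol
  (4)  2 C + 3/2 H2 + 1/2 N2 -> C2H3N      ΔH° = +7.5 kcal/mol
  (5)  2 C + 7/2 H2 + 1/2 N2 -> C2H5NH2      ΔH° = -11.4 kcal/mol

(1) reversed (CO2 must end up as a reactant): +94.0 kcal/mol
(2) reversed (reverse to put NH3 on the reactant side): +11.0 kcal/mol
(3) as written (CH3NO2 already on the product side): -27.0 kcal/mol
(4) as written (C2H3N already on the product side): +7.5 kcal/mol
(5) reversed (reverse to put C2H5NH2 on the reactant side): +11.4 kcal/mol
Combining the equations, ΔH° = (-1)·(-94.0) + (-1)·(-11.0) + (1)·(-27.0) + (1)·(+7.5) + (-1)·(-11.4) = 96.9 kcal/mol

ΔH° = 96.9 kcal/mol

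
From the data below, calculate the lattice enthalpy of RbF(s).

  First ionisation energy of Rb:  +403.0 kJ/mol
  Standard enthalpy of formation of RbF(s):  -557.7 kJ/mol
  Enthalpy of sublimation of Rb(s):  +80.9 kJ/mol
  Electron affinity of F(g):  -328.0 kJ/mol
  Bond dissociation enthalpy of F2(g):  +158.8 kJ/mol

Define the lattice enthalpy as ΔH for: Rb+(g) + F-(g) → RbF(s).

ΔHf° = 1·ΔHsub + 1·(ΣIE) + 1/2·D(F2) + 1·EA + U
-557.7 = 1·(+80.9) + 1·(+403.0) + 1/2·(+158.8) + 1·(-328.0) + U
U = -557.7 − (+235.3) = -793.0 kJ/mol

U = -793.0 kJ/mol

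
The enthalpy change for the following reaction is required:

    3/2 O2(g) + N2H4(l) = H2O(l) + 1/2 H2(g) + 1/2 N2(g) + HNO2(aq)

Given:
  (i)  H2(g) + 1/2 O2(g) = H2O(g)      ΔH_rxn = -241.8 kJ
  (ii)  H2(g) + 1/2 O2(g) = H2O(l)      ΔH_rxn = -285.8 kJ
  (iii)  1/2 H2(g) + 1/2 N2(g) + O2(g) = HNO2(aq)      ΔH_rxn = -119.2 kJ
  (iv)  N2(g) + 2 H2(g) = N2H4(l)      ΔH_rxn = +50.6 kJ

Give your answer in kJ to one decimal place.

ΔH_rxn = -455.6 kJ

(i): not needed.
(ii) as written: -285.8 kJ
(iii) as written: -119.2 kJ
(iv) reversed: -50.6 kJ
Combining the equations, ΔH_rxn = (-285.8) + (-119.2) + (-50.6) = -455.6 kJ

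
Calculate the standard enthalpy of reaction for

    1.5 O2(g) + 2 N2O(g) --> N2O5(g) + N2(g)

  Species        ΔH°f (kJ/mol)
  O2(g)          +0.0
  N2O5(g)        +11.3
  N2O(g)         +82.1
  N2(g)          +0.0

ΔH°rxn = -152.9 kJ/mol

Products: 1·(+11.3) + 1·(+0.0) = +11.3
Reactants: 3/2·(+0.0) + 2·(+82.1) = +164.2
ΔH°rxn = (+11.3) − (+164.2) = -152.9 kJ/mol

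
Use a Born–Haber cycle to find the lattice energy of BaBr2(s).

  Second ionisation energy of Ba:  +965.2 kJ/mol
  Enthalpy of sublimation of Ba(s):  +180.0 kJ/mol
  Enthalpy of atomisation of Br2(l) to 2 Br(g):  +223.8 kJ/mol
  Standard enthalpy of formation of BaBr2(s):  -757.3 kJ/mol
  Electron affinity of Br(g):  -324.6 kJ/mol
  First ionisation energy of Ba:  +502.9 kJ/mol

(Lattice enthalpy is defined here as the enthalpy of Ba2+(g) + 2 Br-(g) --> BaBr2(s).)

ΔHf° = 1·ΔHsub + 1·(ΣIE) + 1·D(Br2) + 2·EA + U
-757.3 = 1·(+180.0) + 1·(+1468.1) + 1·(+223.8) + 2·(-324.6) + U
U = -757.3 − (+1222.7) = -1980.0 kJ/mol

U = -1980.0 kJ/mol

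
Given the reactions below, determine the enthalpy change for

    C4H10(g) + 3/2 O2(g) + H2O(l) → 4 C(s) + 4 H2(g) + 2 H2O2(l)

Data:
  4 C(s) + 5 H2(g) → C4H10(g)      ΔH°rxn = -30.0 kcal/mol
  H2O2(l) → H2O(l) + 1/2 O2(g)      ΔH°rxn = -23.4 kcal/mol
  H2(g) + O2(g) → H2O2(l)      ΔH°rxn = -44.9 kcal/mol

ΔH°rxn = 8.5 kcal/mol

equation 1 reversed (C4H10(g) must end up as a reactant): +30.0 kcal/mol
equation 2 reversed (H2O(l) must end up as a reactant): +23.4 kcal/mol
equation 3 as written: -44.9 kcal/mol
Since enthalpy is a state function, ΔH°rxn = (+30.0) + (+23.4) + (-44.9) = 8.5 kcal/mol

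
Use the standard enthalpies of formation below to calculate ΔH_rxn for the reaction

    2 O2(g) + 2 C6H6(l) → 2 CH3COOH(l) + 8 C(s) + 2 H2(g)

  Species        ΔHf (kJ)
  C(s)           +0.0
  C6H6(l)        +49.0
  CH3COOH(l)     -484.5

ΔH°rxn = Σ nΔHf°(products) − Σ nΔHf°(reactants).
Products: 2·(-484.5) + 8·(+0.0) + 2·(+0.0) = -969.0
Reactants: 2·(+0.0) + 2·(+49.0) = +98.0
ΔH_rxn = (-969.0) − (+98.0) = -1067.0 kJ

ΔH_rxn = -1067.0 kJ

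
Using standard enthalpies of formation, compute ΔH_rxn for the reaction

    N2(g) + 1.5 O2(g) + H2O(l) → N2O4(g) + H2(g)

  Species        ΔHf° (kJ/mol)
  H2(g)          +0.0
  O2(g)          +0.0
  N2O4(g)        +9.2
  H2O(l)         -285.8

ΔH_rxn = 295.0 kJ/mol

Products: 1·(+9.2) + 1·(+0.0) = +9.2
Reactants: 1·(+0.0) + 3/2·(+0.0) + 1·(-285.8) = -285.8
ΔH_rxn = (+9.2) − (-285.8) = 295.0 kJ/mol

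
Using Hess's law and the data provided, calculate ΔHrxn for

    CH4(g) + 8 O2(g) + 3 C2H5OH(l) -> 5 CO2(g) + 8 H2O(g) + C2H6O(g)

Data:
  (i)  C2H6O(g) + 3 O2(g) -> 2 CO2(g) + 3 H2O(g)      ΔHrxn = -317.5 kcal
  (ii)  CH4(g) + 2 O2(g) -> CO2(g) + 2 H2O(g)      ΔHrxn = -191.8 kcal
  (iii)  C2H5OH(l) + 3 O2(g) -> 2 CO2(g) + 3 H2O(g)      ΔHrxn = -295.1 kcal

(i) reversed (reverse to put C2H6O(g) on the product side): +317.5 kcal
(ii) as written (CH4(g) already on the reactant side): -191.8 kcal
(iii) × 3 (×3 to match 3 C2H5OH(l) in the target): (3)·(-295.1) = -885.3 kcal
Summing the manipulated equations, ΔHrxn = (-1)·(-317.5) + (1)·(-191.8) + (3)·(-295.1) = -759.6 kcal

ΔHrxn = -759.6 kcal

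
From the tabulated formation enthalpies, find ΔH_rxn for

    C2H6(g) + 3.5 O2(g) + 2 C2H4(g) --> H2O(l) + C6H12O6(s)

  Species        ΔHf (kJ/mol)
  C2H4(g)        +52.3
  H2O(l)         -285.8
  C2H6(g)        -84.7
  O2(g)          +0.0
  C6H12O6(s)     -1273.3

ΔH_rxn = -1579.0 kJ/mol

Products: 1·(-285.8) + 1·(-1273.3) = -1559.1
Reactants: 1·(-84.7) + 7/2·(+0.0) + 2·(+52.3) = +19.9
ΔH_rxn = (-1559.1) − (+19.9) = -1579.0 kJ/mol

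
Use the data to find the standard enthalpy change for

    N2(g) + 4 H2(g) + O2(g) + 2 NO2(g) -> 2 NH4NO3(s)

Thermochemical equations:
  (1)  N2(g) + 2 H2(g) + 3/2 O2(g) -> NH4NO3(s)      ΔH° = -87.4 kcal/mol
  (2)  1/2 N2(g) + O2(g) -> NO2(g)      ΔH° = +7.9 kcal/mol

(1) × 2 (scale by 2 for the 2 NH4NO3(s)): (2)·(-87.4) = -174.8 kcal/mol
(2) reversed and × 2 (reverse to put NO2(g) on the reactant side; ×2 to match 2 NO2(g) in the target): (-2)·(+7.9) = -15.8 kcal/mol
By Hess's law, ΔH° = (2)·(-87.4) + (-2)·(+7.9) = -190.6 kcal/mol

ΔH° = -190.6 kcal/mol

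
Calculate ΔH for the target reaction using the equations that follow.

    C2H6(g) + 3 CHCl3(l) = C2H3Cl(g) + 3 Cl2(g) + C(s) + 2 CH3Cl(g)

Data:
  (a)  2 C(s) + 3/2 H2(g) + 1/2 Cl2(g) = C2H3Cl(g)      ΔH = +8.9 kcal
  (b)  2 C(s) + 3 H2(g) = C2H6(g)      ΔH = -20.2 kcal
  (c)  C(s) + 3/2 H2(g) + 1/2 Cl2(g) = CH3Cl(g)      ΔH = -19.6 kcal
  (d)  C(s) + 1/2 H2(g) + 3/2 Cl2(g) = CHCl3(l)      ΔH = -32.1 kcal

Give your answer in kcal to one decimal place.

ΔH = 86.2 kcal

(a) as written (C2H3Cl(g) already on the product side): +8.9 kcal
(b) reversed (reverse to put C2H6(g) on the reactant side): +20.2 kcal
(c) × 2 (×2 to match 2 CH3Cl(g) in the target): (2)·(-19.6) = -39.2 kcal
(d) reversed and × 3 (reverse to put CHCl3(l) on the reactant side; ×3 to match 3 CHCl3(l) in the target): (-3)·(-32.1) = +96.3 kcal
ΔH = (1)·(+8.9) + (-1)·(-20.2) + (2)·(-19.6) + (-3)·(-32.1) = 86.2 kcal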